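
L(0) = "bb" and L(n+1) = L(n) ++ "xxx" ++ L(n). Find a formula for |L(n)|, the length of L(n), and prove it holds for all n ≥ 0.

Claim: |L(n)| = 5·2^n − 3.

Base case: |L(0)| = 2, and 5·2^0 − 3 = 2.
Assume |L(r)| = 5·2^r − 3.
Then |L(r+1)| = |L(r)| + 3 + |L(r)| = 2|L(r)| + 3 = 2(5·2^r − 3) + 3 = 5·2^{r+1} − 6 + 3 = 5·2^{r+1} − 3.
This completes the inductive step, so |L(n)| = 5·2^n − 3 for all n ≥ 0.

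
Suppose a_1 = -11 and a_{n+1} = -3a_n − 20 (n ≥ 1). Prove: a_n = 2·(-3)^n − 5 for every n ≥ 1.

Base case: a_1 = -11, and 2·(-3)^1 − 5 = -6 − 5 = -11.
Assume a_r = 2·(-3)^r − 5 for some r ≥ 1.
Then a_{r+1} = -3a_r − 20 = -3·(2·(-3)^r − 5) − 20 = -6·(-3)^r + 15 − 20 = 2·(-3)^{r+1} − 5.
This completes the inductive step, so a_n = 2·(-3)^n − 5 for all n ≥ 1.

a_n = 2·(-3)^n − 5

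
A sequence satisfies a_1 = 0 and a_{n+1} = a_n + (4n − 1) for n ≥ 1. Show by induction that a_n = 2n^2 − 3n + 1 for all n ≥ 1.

Base case: a_1 = 0, and 2·1^2 − 3·1 + 1 = 0.
Assume a_k = 2k^2 − 3k + 1.
Then a_{k+1} = a_k + (4k − 1) = (2k^2 − 3k + 1) + (4k − 1) = 2k^2 + k,
and 2·(k+1)^2 − 3·(k+1) + 1 = 2k^2 + k.
Hence a_n = 2n^2 − 3n + 1 for every n ≥ 1, by induction.

a_n = 2n^2 − 3n + 1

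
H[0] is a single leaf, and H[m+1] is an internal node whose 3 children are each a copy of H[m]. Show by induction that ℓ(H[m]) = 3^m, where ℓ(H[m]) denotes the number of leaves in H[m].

Base case: ℓ(H[0]) = 1, and 3^0 = 1.
Assume ℓ(H[j]) = 3^j.
Then ℓ(H[j+1]) = 3·ℓ(H[j]) = 3·3^j = 3^{j+1}.
Hence ℓ(H[m]) = 3^m for every m ≥ 0, by induction.

ℓ(H[m]) = 3^m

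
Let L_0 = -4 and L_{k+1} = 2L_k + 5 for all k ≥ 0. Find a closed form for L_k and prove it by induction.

Claim: L_k = 2^k − 5.

Base case: L_0 = -4, and 2^0 − 5 = 1 − 5 = -4.
Assume L_m = 2^m − 5 for some m ≥ 0.
Then L_{m+1} = 2L_m + 5 = 2·(2^m − 5) + 5 = 2^{m+1} − 10 + 5 = 2^{m+1} − 5.
Hence L_k = 2^k − 5 for every k ≥ 0, by induction.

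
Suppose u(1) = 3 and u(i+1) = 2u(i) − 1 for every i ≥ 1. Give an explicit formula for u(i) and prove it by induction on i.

Claim: u(i) = 2^i + 1.

Base case: u(1) = 3, and 2^1 + 1 = 2 + 1 = 3.
Assume u(r) = 2^r + 1 for some r ≥ 1.
Then u(r+1) = 2u(r) − 1 = 2·(2^r + 1) − 1 = 2^{r+1} + 2 − 1 = 2^{r+1} + 1.
This completes the inductive step, so u(i) = 2^i + 1 for all i ≥ 1.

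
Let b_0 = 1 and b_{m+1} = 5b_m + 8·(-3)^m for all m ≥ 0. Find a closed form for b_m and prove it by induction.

Claim: b_m = 2·5^m − (-3)^m.

Base case: b_0 = 1, and 2·5^0 − (-3)^0 = 2 − 1 = 1.
Assume b_r = 2·5^r − (-3)^r for some r ≥ 0.
Then b_{r+1} = 5b_r + 8·(-3)^r = 5·(2·5^r − (-3)^r) + 8·(-3)^r = 2·5^{r+1} − 5·(-3)^r + 8·(-3)^r = 2·5^{r+1} + 3·(-3)^r = 2·5^{r+1} − (-3)^{r+1}.
Hence b_m = 2·5^m − (-3)^m for every m ≥ 0, by induction.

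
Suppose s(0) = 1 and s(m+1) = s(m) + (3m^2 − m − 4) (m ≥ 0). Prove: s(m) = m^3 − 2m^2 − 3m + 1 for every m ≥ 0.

Base case: s(0) = 1, and 0^3 − 2·0^2 − 3·0 + 1 = 1.
Assume s(r) = r^3 − 2r^2 − 3r + 1.
Then s(r+1) = s(r) + (3r^2 − r − 4) = (r^3 − 2r^2 − 3r + 1) + (3r^2 − r − 4) = r^3 + r^2 − 4r − 3,
and (r+1)^3 − 2·(r+1)^2 − 3·(r+1) + 1 = r^3 + r^2 − 4r − 3.
This completes the inductive step, so s(m) = m^3 − 2m^2 − 3m + 1 for all m ≥ 0.

s(m) = m^3 − 2m^2 − 3m + 1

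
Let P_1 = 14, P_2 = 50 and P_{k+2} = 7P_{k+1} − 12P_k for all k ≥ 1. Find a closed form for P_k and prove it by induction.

Claim: P_k = 2·3^k + 2·4^k.

Base cases: P_1 = 14 and 2·3^1 + 2·4^1 = 14; P_2 = 50 and 2·3^2 + 2·4^2 = 50.
Assume P_j = 2·3^j + 2·4^j for all 1 ≤ j ≤ r, where r ≥ 2.
Then P_{r+1} = 7P_r − 12P_{r−1} = 7·(2·3^r + 2·4^r) − 12·(2·3^{r−1} + 2·4^{r−1}) = 2·(7·3 − 12)3^{r−1} + 2·(7·4 − 12)4^{r−1} = 18·3^{r−1} + 32·4^{r−1} = 2·3^{r+1} + 2·4^{r+1}.
So the formula holds for r+1, and by strong induction P_k = 2·3^k + 2·4^k for all k ≥ 1.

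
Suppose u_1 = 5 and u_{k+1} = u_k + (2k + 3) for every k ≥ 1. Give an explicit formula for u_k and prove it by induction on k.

Claim: u_k = k^2 + 2k + 2.

Base case: u_1 = 5, and 1^2 + 2·1 + 2 = 5.
Assume u_r = r^2 + 2r + 2.
Then u_{r+1} = u_r + (2r + 3) = (r^2 + 2r + 2) + (2r + 3) = r^2 + 4r + 5,
and (r+1)^2 + 2·(r+1) + 2 = r^2 + 4r + 5.
Hence u_k = k^2 + 2k + 2 for every k ≥ 1, by induction.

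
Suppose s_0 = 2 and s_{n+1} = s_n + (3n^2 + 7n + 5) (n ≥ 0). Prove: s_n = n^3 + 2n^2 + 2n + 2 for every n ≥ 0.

Base case: s_0 = 2, and 0^3 + 2·0^2 + 2·0 + 2 = 2.
Assume s_k = k^3 + 2k^2 + 2k + 2.
Then s_{k+1} = s_k + (3k^2 + 7k + 5) = (k^3 + 2k^2 + 2k + 2) + (3k^2 + 7k + 5) = k^3 + 5k^2 + 9k + 7,
and (k+1)^3 + 2·(k+1)^2 + 2·(k+1) + 2 = k^3 + 5k^2 + 9k + 7.
Hence s_n = n^3 + 2n^2 + 2n + 2 for every n ≥ 0, by induction.

s_n = n^3 + 2n^2 + 2n + 2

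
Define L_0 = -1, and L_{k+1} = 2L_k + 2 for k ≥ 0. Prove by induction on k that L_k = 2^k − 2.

Base case: L_0 = -1, and 2^0 − 2 = 1 − 2 = -1.
Assume L_j = 2^j − 2 for some j ≥ 0.
Then L_{j+1} = 2L_j + 2 = 2·(2^j − 2) + 2 = 2^{j+1} − 4 + 2 = 2^{j+1} − 2.
So the formula holds for j+1, and by induction L_k = 2^k − 2 for all k ≥ 0.

L_k = 2^k − 2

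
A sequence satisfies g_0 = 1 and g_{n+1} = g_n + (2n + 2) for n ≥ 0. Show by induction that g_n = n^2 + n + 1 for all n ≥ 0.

Base case: g_0 = 1, and 0^2 + 0 + 1 = 1.
Assume g_m = m^2 + m + 1.
Then g_{m+1} = g_m + (2m + 2) = (m^2 + m + 1) + (2m + 2) = m^2 + 3m + 3,
and (m+1)^2 + (m+1) + 1 = m^2 + 3m + 3.
By induction, g_n = n^2 + n + 1 for all n ≥ 0.

g_n = n^2 + n + 1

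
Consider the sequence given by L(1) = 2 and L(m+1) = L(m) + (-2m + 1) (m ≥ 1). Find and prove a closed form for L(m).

Claim: L(m) = -m^2 + 2m + 1.

Base case: L(1) = 2, and -1^2 + 2·1 + 1 = 2.
Assume L(k) = -k^2 + 2k + 1.
Then L(k+1) = L(k) + (-2k + 1) = (-k^2 + 2k + 1) + (-2k + 1) = -k^2 + 2,
and -(k+1)^2 + 2·(k+1) + 1 = -k^2 + 2.
Hence L(m) = -m^2 + 2m + 1 for every m ≥ 1, by induction.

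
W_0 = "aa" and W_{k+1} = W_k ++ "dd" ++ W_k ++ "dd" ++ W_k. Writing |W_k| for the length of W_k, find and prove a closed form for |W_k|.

Claim: |W_k| = 4·3^k − 2.

Base case: |W_0| = 2, and 4·3^0 − 2 = 2.
Assume |W_j| = 4·3^j − 2.
Then |W_{j+1}| = 3|W_j| + 4 = 3(4·3^j − 2) + 4 = 4·3^{j+1} − 6 + 4 = 4·3^{j+1} − 2.
By induction, |W_k| = 4·3^k − 2 for all k ≥ 0.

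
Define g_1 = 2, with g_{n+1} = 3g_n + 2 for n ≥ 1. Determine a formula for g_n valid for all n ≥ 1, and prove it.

Claim: g_n = 3^n − 1.

Base case: g_1 = 2, and 3^1 − 1 = 3 − 1 = 2.
Assume g_j = 3^j − 1 for some j ≥ 1.
Then g_{j+1} = 3g_j + 2 = 3·(3^j − 1) + 2 = 3^{j+1} − 3 + 2 = 3^{j+1} − 1.
Hence g_n = 3^n − 1 for every n ≥ 1, by induction.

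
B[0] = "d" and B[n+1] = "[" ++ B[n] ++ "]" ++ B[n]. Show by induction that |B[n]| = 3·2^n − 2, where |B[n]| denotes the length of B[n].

Base case: |B[0]| = 1, and 3·2^0 − 2 = 1.
Assume |B[j]| = 3·2^j − 2.
Then |B[j+1]| = 1 + |B[j]| + 1 + |B[j]| = 2|B[j]| + 2 = 2(3·2^j − 2) + 2 = 3·2^{j+1} − 4 + 2 = 3·2^{j+1} − 2.
Hence |B[n]| = 3·2^n − 2 for every n ≥ 0, by induction.

|B[n]| = 3·2^n − 2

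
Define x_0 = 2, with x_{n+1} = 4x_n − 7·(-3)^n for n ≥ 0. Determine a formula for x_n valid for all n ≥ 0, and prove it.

Claim: x_n = 4^n + (-3)^n.

Base case: x_0 = 2, and 4^0 + (-3)^0 = 1 + 1 = 2.
Assume x_j = 4^j + (-3)^j for some j ≥ 0.
Then x_{j+1} = 4x_j − 7·(-3)^j = 4·(4^j + (-3)^j) − 7·(-3)^j = 4^{j+1} + 4·(-3)^j − 7·(-3)^j = 4^{j+1} − 3·(-3)^j = 4^{j+1} + (-3)^{j+1}.
This completes the inductive step, so x_n = 4^n + (-3)^n for all n ≥ 0.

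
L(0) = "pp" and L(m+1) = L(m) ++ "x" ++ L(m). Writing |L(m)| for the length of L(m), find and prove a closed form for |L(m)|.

Claim: |L(m)| = 3·2^m − 1.

Base case: |L(0)| = 2, and 3·2^0 − 1 = 2.
Assume |L(j)| = 3·2^j − 1.
Then |L(j+1)| = |L(j)| + 1 + |L(j)| = 2|L(j)| + 1 = 2(3·2^j − 1) + 1 = 3·2^{j+1} − 2 + 1 = 3·2^{j+1} − 1.
By induction, |L(m)| = 3·2^m − 1 for all m ≥ 0.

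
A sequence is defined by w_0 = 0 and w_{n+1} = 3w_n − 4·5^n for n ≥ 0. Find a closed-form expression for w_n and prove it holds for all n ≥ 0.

Claim: w_n = 2·3^n − 2·5^n.

Base case: w_0 = 0, and 2·3^0 − 2·5^0 = 2 − 2 = 0.
Assume w_m = 2·3^m − 2·5^m for some m ≥ 0.
Then w_{m+1} = 3w_m − 4·5^m = 3·(2·3^m − 2·5^m) − 4·5^m = 2·3^{m+1} − 6·5^m − 4·5^m = 2·3^{m+1} − 10·5^m = 2·3^{m+1} − 2·5^{m+1}.
This completes the inductive step, so w_n = 2·3^n − 2·5^n for all n ≥ 0.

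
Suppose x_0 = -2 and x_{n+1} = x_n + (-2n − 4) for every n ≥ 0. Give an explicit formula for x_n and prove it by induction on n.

Claim: x_n = -n^2 − 3n − 2.

Base case: x_0 = -2, and -0^2 − 3·0 − 2 = -2.
Assume x_r = -r^2 − 3r − 2.
Then x_{r+1} = x_r + (-2r − 4) = (-r^2 − 3r − 2) + (-2r − 4) = -r^2 − 5r − 6,
and -(r+1)^2 − 3·(r+1) − 2 = -r^2 − 5r − 6.
Hence x_n = -n^2 − 3n − 2 for every n ≥ 0, by induction.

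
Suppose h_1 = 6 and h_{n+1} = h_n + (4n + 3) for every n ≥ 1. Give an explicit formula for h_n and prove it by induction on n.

Claim: h_n = 2n^2 + n + 3.

Base case: h_1 = 6, and 2·1^2 + 1 + 3 = 6.
Assume h_r = 2r^2 + r + 3.
Then h_{r+1} = h_r + (4r + 3) = (2r^2 + r + 3) + (4r + 3) = 2r^2 + 5r + 6,
and 2·(r+1)^2 + (r+1) + 3 = 2r^2 + 5r + 6.
Hence h_n = 2n^2 + n + 3 for every n ≥ 1, by induction.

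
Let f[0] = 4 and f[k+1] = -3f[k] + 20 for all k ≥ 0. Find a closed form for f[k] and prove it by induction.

Claim: f[k] = -(-3)^k + 5.

Base case: f[0] = 4, and -(-3)^0 + 5 = -1 + 5 = 4.
Assume f[r] = -(-3)^r + 5 for some r ≥ 0.
Then f[r+1] = -3f[r] + 20 = -3·(-(-3)^r + 5) + 20 = 3·(-3)^r − 15 + 20 = -(-3)^{r+1} + 5.
Hence f[k] = -(-3)^k + 5 for every k ≥ 0, by induction.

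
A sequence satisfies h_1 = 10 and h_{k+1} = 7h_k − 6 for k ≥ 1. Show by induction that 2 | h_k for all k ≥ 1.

Base case: h_1 = 10 = 2·5, so 2 | h_1.
Assume 2 | h_m, so h_m = 2t for some integer t.
Then h_{m+1} = 7h_m − 6 = 7·(2t) − 6 = 2(7t − 3), so 2 | h_{m+1}.
Hence 2 | h_k for every k ≥ 1, by induction.

2 | h_k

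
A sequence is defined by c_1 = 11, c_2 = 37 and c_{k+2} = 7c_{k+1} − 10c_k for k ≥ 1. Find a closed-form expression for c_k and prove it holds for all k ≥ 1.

Claim: c_k = 3·2^k + 5^k.

Base cases: c_1 = 11 and 3·2^1 + 5^1 = 11; c_2 = 37 and 3·2^2 + 5^2 = 37.
Assume c_j = 3·2^j + 5^j for all 1 ≤ j ≤ r, where r ≥ 2.
Then c_{r+1} = 7c_r − 10c_{r−1} = 7·(3·2^r + 5^r) − 10·(3·2^{r−1} + 5^{r−1}) = 3·(7·2 − 10)2^{r−1} + (7·5 − 10)5^{r−1} = 12·2^{r−1} + 25·5^{r−1} = 3·2^{r+1} + 5^{r+1}.
This completes the inductive step, so c_k = 3·2^k + 5^k for all k ≥ 1.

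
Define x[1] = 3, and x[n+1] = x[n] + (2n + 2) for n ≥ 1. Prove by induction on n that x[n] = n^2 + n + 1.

Base case: x[1] = 3, and 1^2 + 1 + 1 = 3.
Assume x[m] = m^2 + m + 1.
Then x[m+1] = x[m] + (2m + 2) = (m^2 + m + 1) + (2m + 2) = m^2 + 3m + 3,
and (m+1)^2 + (m+1) + 1 = m^2 + 3m + 3.
Hence x[n] = n^2 + n + 1 for every n ≥ 1, by induction.

x[n] = n^2 + n + 1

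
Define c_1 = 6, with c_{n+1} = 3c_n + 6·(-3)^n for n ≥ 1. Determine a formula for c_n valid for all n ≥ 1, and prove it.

Claim: c_n = 3^n − (-3)^n.

Base case: c_1 = 6, and 3^1 − (-3)^1 = 3 + 3 = 6.
Assume c_j = 3^j − (-3)^j for some j ≥ 1.
Then c_{j+1} = 3c_j + 6·(-3)^j = 3·(3^j − (-3)^j) + 6·(-3)^j = 3^{j+1} − 3·(-3)^j + 6·(-3)^j = 3^{j+1} + 3·(-3)^j = 3^{j+1} − (-3)^{j+1}.
So the formula holds for j+1, and by induction c_n = 3^n − (-3)^n for all n ≥ 1.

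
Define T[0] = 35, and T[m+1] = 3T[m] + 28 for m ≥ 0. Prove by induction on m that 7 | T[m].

Base case: T[0] = 35 = 7·5, so 7 | T[0].
Assume 7 | T[k], so T[k] = 7t for some integer t.
Then T[k+1] = 3T[k] + 28 = 3·(7t) + 28 = 7(3t + 4), so 7 | T[k+1].
Hence 7 | T[m] for every m ≥ 0, by induction.

7 | T[m]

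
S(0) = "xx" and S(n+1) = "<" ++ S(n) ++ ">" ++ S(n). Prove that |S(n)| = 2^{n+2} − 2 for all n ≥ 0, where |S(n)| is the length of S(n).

Base case: |S(0)| = 2, and 2^{0+2} − 2 = 2.
Assume |S(j)| = 2^{j+2} − 2.
Then |S(j+1)| = 1 + |S(j)| + 1 + |S(j)| = 2|S(j)| + 2 = 2(2^{j+2} − 2) + 2 = 2^{j+3} − 4 + 2 = 2^{j+3} − 2.
Hence |S(n)| = 2^{n+2} − 2 for every n ≥ 0, by induction.

|S(n)| = 2^{n+2} − 2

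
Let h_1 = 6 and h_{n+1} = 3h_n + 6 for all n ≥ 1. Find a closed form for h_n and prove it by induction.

Claim: h_n = 3^{n+1} − 3.

Base case: h_1 = 6, and 3^{1+1} − 3 = 9 − 3 = 6.
Assume h_m = 3^{m+1} − 3 for some m ≥ 1.
Then h_{m+1} = 3h_m + 6 = 3·(3^{m+1} − 3) + 6 = 3^{m+2} − 9 + 6 = 3^{m+2} − 3.
So the formula holds for m+1, and by induction h_n = 3^{n+1} − 3 for all n ≥ 1.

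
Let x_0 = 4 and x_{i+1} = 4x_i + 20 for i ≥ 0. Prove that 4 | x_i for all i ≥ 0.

Base case: x_0 = 4 = 4·1, so 4 | x_0.
Assume 4 | x_r, so x_r = 4t for some integer t.
Then x_{r+1} = 4x_r + 20 = 4·(4t) + 20 = 4(4t + 5), so 4 | x_{r+1}.
This completes the inductive step, so 4 | x_i for all i ≥ 0.

4 | x_i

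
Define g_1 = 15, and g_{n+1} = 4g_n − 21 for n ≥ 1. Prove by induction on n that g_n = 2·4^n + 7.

Base case: g_1 = 15, and 2·4^1 + 7 = 8 + 7 = 15.
Assume g_m = 2·4^m + 7 for some m ≥ 1.
Then g_{m+1} = 4g_m − 21 = 4·(2·4^m + 7) − 21 = 8·4^m + 28 − 21 = 2·4^{m+1} + 7.
So the formula holds for m+1, and by induction g_n = 2·4^n + 7 for all n ≥ 1.

g_n = 2·4^n + 7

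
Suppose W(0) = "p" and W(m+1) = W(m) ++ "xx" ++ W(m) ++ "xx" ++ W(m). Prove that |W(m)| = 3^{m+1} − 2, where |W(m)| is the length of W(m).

Base case: |W(0)| = 1, and 3^{0+1} − 2 = 1.
Assume |W(j)| = 3^{j+1} − 2.
Then |W(j+1)| = 3|W(j)| + 4 = 3(3^{j+1} − 2) + 4 = 3^{j+2} − 6 + 4 = 3^{j+2} − 2.
By induction, |W(m)| = 3^{m+1} − 2 for all m ≥ 0.

|W(m)| = 3^{m+1} − 2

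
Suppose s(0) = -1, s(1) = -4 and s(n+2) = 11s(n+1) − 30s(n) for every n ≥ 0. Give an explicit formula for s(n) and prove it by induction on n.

Claim: s(n) = 6^n − 2·5^n.

Base cases: s(0) = -1 and 6^0 − 2·5^0 = -1; s(1) = -4 and 6^1 − 2·5^1 = -4.
Assume s(j) = 6^j − 2·5^j for all 0 ≤ j ≤ m, where m ≥ 1.
Then s(m+1) = 11s(m) − 30s(m−1) = 11·(6^m − 2·5^m) − 30·(6^{m−1} − 2·5^{m−1}) = (11·6 − 30)6^{m−1} − 2·(11·5 − 30)5^{m−1} = 36·6^{m−1} − 50·5^{m−1} = 6^{m+1} − 2·5^{m+1}.
Hence s(n) = 6^n − 2·5^n for every n ≥ 0, by strong induction.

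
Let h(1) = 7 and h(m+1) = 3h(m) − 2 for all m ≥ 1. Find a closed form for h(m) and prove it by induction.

Claim: h(m) = 2·3^m + 1.

Base case: h(1) = 7, and 2·3^1 + 1 = 6 + 1 = 7.
Assume h(k) = 2·3^k + 1 for some k ≥ 1.
Then h(k+1) = 3h(k) − 2 = 3·(2·3^k + 1) − 2 = 6·3^k + 3 − 2 = 2·3^{k+1} + 1.
This completes the inductive step, so h(m) = 2·3^m + 1 for all m ≥ 1.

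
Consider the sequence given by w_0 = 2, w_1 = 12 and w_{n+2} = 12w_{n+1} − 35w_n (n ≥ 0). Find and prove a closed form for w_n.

Claim: w_n = 7^n + 5^n.

Base cases: w_0 = 2 and 7^0 + 5^0 = 2; w_1 = 12 and 7^1 + 5^1 = 12.
Assume w_j = 7^j + 5^j for all 0 ≤ j ≤ m, where m ≥ 1.
Then w_{m+1} = 12w_m − 35w_{m−1} = 12·(7^m + 5^m) − 35·(7^{m−1} + 5^{m−1}) = (12·7 − 35)7^{m−1} + (12·5 − 35)5^{m−1} = 49·7^{m−1} + 25·5^{m−1} = 7^{m+1} + 5^{m+1}.
By strong induction, w_n = 7^n + 5^n for all n ≥ 0.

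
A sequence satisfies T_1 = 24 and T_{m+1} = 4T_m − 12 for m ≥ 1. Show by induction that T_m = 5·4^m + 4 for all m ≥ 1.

Base case: T_1 = 24, and 5·4^1 + 4 = 20 + 4 = 24.
Assume T_k = 5·4^k + 4 for some k ≥ 1.
Then T_{k+1} = 4T_k − 12 = 4·(5·4^k + 4) − 12 = 20·4^k + 16 − 12 = 5·4^{k+1} + 4.
Hence T_m = 5·4^m + 4 for every m ≥ 1, by induction.

T_m = 5·4^m + 4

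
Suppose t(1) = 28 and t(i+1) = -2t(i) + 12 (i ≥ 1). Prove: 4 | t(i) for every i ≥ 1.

Base case: t(1) = 28 = 4·7, so 4 | t(1).
Assume 4 | t(m), so t(m) = 4s for some integer s.
Then t(m+1) = -2t(m) + 12 = -2·(4s) + 12 = 4(-2s + 3), so 4 | t(m+1).
By induction, 4 | t(i) for all i ≥ 1.

4 | t(i)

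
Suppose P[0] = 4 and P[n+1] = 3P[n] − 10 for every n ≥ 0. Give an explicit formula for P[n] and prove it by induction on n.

Claim: P[n] = -3^n + 5.

Base case: P[0] = 4, and -3^0 + 5 = -1 + 5 = 4.
Assume P[j] = -3^j + 5 for some j ≥ 0.
Then P[j+1] = 3P[j] − 10 = 3·(-3^j + 5) − 10 = -3^{j+1} + 15 − 10 = -3^{j+1} + 5.
Hence P[n] = -3^n + 5 for every n ≥ 0, by induction.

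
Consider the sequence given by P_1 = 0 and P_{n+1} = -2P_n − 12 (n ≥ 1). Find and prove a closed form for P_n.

Claim: P_n = -2·(-2)^n − 4.

Base case: P_1 = 0, and -2·(-2)^1 − 4 = 4 − 4 = 0.
Assume P_j = -2·(-2)^j − 4 for some j ≥ 1.
Then P_{j+1} = -2P_j − 12 = -2·(-2·(-2)^j − 4) − 12 = 4·(-2)^j + 8 − 12 = -2·(-2)^{j+1} − 4.
Hence P_n = -2·(-2)^n − 4 for every n ≥ 1, by induction.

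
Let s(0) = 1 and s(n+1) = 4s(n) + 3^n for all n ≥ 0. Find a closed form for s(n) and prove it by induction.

Claim: s(n) = 2·4^n − 3^n.

Base case: s(0) = 1, and 2·4^0 − 3^0 = 2 − 1 = 1.
Assume s(m) = 2·4^m − 3^m for some m ≥ 0.
Then s(m+1) = 4s(m) + 3^m = 4·(2·4^m − 3^m) + 3^m = 2·4^{m+1} − 4·3^m + 3^m = 2·4^{m+1} − 3·3^m = 2·4^{m+1} − 3^{m+1}.
By induction, s(n) = 2·4^n − 3^n for all n ≥ 0.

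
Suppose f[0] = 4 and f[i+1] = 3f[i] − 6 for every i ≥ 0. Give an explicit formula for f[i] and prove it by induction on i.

Claim: f[i] = 3^i + 3.

Base case: f[0] = 4, and 3^0 + 3 = 1 + 3 = 4.
Assume f[k] = 3^k + 3 for some k ≥ 0.
Then f[k+1] = 3f[k] − 6 = 3·(3^k + 3) − 6 = 3^{k+1} + 9 − 6 = 3^{k+1} + 3.
So the formula holds for k+1, and by induction f[i] = 3^i + 3 for all i ≥ 0.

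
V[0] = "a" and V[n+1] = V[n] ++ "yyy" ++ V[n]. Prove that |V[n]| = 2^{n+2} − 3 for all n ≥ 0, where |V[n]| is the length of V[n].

Base case: |V[0]| = 1, and 2^{0+2} − 3 = 1.
Assume |V[k]| = 2^{k+2} − 3.
Then |V[k+1]| = |V[k]| + 3 + |V[k]| = 2|V[k]| + 3 = 2(2^{k+2} − 3) + 3 = 2^{k+3} − 6 + 3 = 2^{k+3} − 3.
This completes the inductive step, so |V[n]| = 2^{n+2} − 3 for all n ≥ 0.

|V[n]| = 2^{n+2} − 3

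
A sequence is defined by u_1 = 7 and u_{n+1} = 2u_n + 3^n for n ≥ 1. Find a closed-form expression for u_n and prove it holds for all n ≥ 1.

Claim: u_n = 2·2^n + 3^n.

Base case: u_1 = 7, and 2·2^1 + 3^1 = 4 + 3 = 7.
Assume u_j = 2·2^j + 3^j for some j ≥ 1.
Then u_{j+1} = 2u_j + 3^j = 2·(2·2^j + 3^j) + 3^j = 2·2^{j+1} + 2·3^j + 3^j = 2·2^{j+1} + 3·3^j = 2·2^{j+1} + 3^{j+1}.
Hence u_n = 2·2^n + 3^n for every n ≥ 1, by induction.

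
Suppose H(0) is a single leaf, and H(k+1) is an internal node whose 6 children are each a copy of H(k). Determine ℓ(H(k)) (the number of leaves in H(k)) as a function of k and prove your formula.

Claim: ℓ(H(k)) = 6^k.

Base case: ℓ(H(0)) = 1, and 6^0 = 1.
Assume ℓ(H(r)) = 6^r.
Then ℓ(H(r+1)) = 6·ℓ(H(r)) = 6·6^r = 6^{r+1}.
Hence ℓ(H(k)) = 6^k for every k ≥ 0, by induction.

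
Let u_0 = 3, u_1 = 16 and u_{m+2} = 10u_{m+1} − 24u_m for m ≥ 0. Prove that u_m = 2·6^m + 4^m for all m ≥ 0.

Base cases: u_0 = 3 and 2·6^0 + 4^0 = 3; u_1 = 16 and 2·6^1 + 4^1 = 16.
Assume u_j = 2·6^j + 4^j for all 0 ≤ j ≤ r, where r ≥ 1.
Then u_{r+1} = 10u_r − 24u_{r−1} = 10·(2·6^r + 4^r) − 24·(2·6^{r−1} + 4^{r−1}) = 2·(10·6 − 24)6^{r−1} + (10·4 − 24)4^{r−1} = 72·6^{r−1} + 16·4^{r−1} = 2·6^{r+1} + 4^{r+1}.
So the formula holds for r+1, and by strong induction u_m = 2·6^m + 4^m for all m ≥ 0.

u_m = 2·6^m + 4^m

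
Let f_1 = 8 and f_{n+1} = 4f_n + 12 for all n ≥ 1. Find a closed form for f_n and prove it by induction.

Claim: f_n = 3·4^n − 4.

Base case: f_1 = 8, and 3·4^1 − 4 = 12 − 4 = 8.
Assume f_j = 3·4^j − 4 for some j ≥ 1.
Then f_{j+1} = 4f_j + 12 = 4·(3·4^j − 4) + 12 = 12·4^j − 16 + 12 = 3·4^{j+1} − 4.
Hence f_n = 3·4^n − 4 for every n ≥ 1, by induction.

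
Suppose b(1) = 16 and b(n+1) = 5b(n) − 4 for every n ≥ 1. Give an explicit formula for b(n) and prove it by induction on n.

Claim: b(n) = 3·5^n + 1.

Base case: b(1) = 16, and 3·5^1 + 1 = 15 + 1 = 16.
Assume b(j) = 3·5^j + 1 for some j ≥ 1.
Then b(j+1) = 5b(j) − 4 = 5·(3·5^j + 1) − 4 = 15·5^j + 5 − 4 = 3·5^{j+1} + 1.
This completes the inductive step, so b(n) = 3·5^n + 1 for all n ≥ 1.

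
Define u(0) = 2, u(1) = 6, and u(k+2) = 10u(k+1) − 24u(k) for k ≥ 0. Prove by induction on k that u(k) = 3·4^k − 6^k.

Base cases: u(0) = 2 and 3·4^0 − 6^0 = 2; u(1) = 6 and 3·4^1 − 6^1 = 6.
Assume u(j) = 3·4^j − 6^j for all 0 ≤ j ≤ m, where m ≥ 1.
Then u(m+1) = 10u(m) − 24u(m−1) = 10·(3·4^m − 6^m) − 24·(3·4^{m−1} − 6^{m−1}) = 3·(10·4 − 24)4^{m−1} − (10·6 − 24)6^{m−1} = 48·4^{m−1} − 36·6^{m−1} = 3·4^{m+1} − 6^{m+1}.
By strong induction, u(k) = 3·4^k − 6^k for all k ≥ 0.

u(k) = 3·4^k − 6^k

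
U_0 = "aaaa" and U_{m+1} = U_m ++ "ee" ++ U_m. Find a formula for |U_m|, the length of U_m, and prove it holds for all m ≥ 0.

Claim: |U_m| = 6·2^m − 2.

Base case: |U_0| = 4, and 6·2^0 − 2 = 4.
Assume |U_j| = 6·2^j − 2.
Then |U_{j+1}| = |U_j| + 2 + |U_j| = 2|U_j| + 2 = 2(6·2^j − 2) + 2 = 6·2^{j+1} − 4 + 2 = 6·2^{j+1} − 2.
This completes the inductive step, so |U_m| = 6·2^m − 2 for all m ≥ 0.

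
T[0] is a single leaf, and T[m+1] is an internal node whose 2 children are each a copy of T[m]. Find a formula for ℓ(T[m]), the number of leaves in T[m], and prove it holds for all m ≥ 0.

Claim: ℓ(T[m]) = 2^m.

Base case: ℓ(T[0]) = 1, and 2^0 = 1.
Assume ℓ(T[k]) = 2^k.
Then ℓ(T[k+1]) = 2·ℓ(T[k]) = 2·2^k = 2^{k+1}.
This completes the inductive step, so ℓ(T[m]) = 2^m for all m ≥ 0.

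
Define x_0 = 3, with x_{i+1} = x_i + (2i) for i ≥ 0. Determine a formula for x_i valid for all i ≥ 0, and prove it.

Claim: x_i = i^2 − i + 3.

Base case: x_0 = 3, and 0^2 − 0 + 3 = 3.
Assume x_j = j^2 − j + 3.
Then x_{j+1} = x_j + (2j) = (j^2 − j + 3) + (2j) = j^2 + j + 3,
and (j+1)^2 − (j+1) + 3 = j^2 + j + 3.
This completes the inductive step, so x_i = i^2 − i + 3 for all i ≥ 0.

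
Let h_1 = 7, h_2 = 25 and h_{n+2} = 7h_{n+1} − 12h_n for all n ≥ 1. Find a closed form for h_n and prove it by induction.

Claim: h_n = 3^n + 4^n.

Base cases: h_1 = 7 and 3^1 + 4^1 = 7; h_2 = 25 and 3^2 + 4^2 = 25.
Assume h_i = 3^i + 4^i for all 1 ≤ i ≤ j, where j ≥ 2.
Then h_{j+1} = 7h_j − 12h_{j−1} = 7·(3^j + 4^j) − 12·(3^{j−1} + 4^{j−1}) = (7·3 − 12)3^{j−1} + (7·4 − 12)4^{j−1} = 9·3^{j−1} + 16·4^{j−1} = 3^{j+1} + 4^{j+1}.
By strong induction, h_n = 3^n + 4^n for all n ≥ 1.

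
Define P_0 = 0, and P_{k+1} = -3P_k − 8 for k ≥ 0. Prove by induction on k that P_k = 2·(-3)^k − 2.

Base case: P_0 = 0, and 2·(-3)^0 − 2 = 2 − 2 = 0.
Assume P_r = 2·(-3)^r − 2 for some r ≥ 0.
Then P_{r+1} = -3P_r − 8 = -3·(2·(-3)^r − 2) − 8 = -6·(-3)^r + 6 − 8 = 2·(-3)^{r+1} − 2.
By induction, P_k = 2·(-3)^k − 2 for all k ≥ 0.

P_k = 2·(-3)^k − 2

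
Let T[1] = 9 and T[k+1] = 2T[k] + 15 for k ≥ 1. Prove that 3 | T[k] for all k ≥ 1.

Base case: T[1] = 9 = 3·3, so 3 | T[1].
Assume 3 | T[m], so T[m] = 3t for some integer t.
Then T[m+1] = 2T[m] + 15 = 2·(3t) + 15 = 3(2t + 5), so 3 | T[m+1].
So the property holds for m+1, and by induction 3 | T[k] for all k ≥ 1.

3 | T[k]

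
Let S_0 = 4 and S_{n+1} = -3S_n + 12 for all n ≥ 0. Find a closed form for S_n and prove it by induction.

Claim: S_n = (-3)^n + 3.

Base case: S_0 = 4, and (-3)^0 + 3 = 1 + 3 = 4.
Assume S_m = (-3)^m + 3 for some m ≥ 0.
Then S_{m+1} = -3S_m + 12 = -3·((-3)^m + 3) + 12 = -3·(-3)^m − 9 + 12 = (-3)^{m+1} + 3.
So the formula holds for m+1, and by induction S_n = (-3)^n + 3 for all n ≥ 0.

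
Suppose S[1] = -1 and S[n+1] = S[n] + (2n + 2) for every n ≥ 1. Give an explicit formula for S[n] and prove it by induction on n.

Claim: S[n] = n^2 + n − 3.

Base case: S[1] = -1, and 1^2 + 1 − 3 = -1.
Assume S[j] = j^2 + j − 3.
Then S[j+1] = S[j] + (2j + 2) = (j^2 + j − 3) + (2j + 2) = j^2 + 3j − 1,
and (j+1)^2 + (j+1) − 3 = j^2 + 3j − 1.
This completes the inductive step, so S[n] = n^2 + n − 3 for all n ≥ 1.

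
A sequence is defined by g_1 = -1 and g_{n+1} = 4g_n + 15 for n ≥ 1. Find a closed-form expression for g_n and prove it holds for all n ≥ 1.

Claim: g_n = 4^n − 5.

Base case: g_1 = -1, and 4^1 − 5 = 4 − 5 = -1.
Assume g_m = 4^m − 5 for some m ≥ 1.
Then g_{m+1} = 4g_m + 15 = 4·(4^m − 5) + 15 = 4^{m+1} − 20 + 15 = 4^{m+1} − 5.
By induction, g_n = 4^n − 5 for all n ≥ 1.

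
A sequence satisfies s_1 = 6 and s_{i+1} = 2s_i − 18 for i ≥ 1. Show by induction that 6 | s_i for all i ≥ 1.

Base case: s_1 = 6 = 6·1, so 6 | s_1.
Assume 6 | s_k, so s_k = 6t for some integer t.
Then s_{k+1} = 2s_k − 18 = 2·(6t) − 18 = 6(2t − 3), so 6 | s_{k+1}.
By induction, 6 | s_i for all i ≥ 1.

6 | s_i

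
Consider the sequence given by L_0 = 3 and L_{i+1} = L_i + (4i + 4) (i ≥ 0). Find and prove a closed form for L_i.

Claim: L_i = 2i^2 + 2i + 3.

Base case: L_0 = 3, and 2·0^2 + 2·0 + 3 = 3.
Assume L_k = 2k^2 + 2k + 3.
Then L_{k+1} = L_k + (4k + 4) = (2k^2 + 2k + 3) + (4k + 4) = 2k^2 + 6k + 7,
and 2·(k+1)^2 + 2·(k+1) + 3 = 2k^2 + 6k + 7.
By induction, L_i = 2i^2 + 2i + 3 for all i ≥ 0.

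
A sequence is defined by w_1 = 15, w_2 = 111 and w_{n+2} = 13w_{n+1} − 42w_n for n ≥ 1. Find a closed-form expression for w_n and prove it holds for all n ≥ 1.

Claim: w_n = 3·7^n − 6^n.

Base cases: w_1 = 15 and 3·7^1 − 6^1 = 15; w_2 = 111 and 3·7^2 − 6^2 = 111.
Assume w_j = 3·7^j − 6^j for all 1 ≤ j ≤ r, where r ≥ 2.
Then w_{r+1} = 13w_r − 42w_{r−1} = 13·(3·7^r − 6^r) − 42·(3·7^{r−1} − 6^{r−1}) = 3·(13·7 − 42)7^{r−1} − (13·6 − 42)6^{r−1} = 147·7^{r−1} − 36·6^{r−1} = 3·7^{r+1} − 6^{r+1}.
Hence w_n = 3·7^n − 6^n for every n ≥ 1, by strong induction.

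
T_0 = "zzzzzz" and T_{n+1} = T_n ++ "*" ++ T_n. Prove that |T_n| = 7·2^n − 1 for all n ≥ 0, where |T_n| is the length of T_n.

Base case: |T_0| = 6, and 7·2^0 − 1 = 6.
Assume |T_m| = 7·2^m − 1.
Then |T_{m+1}| = |T_m| + 1 + |T_m| = 2|T_m| + 1 = 2(7·2^m − 1) + 1 = 7·2^{m+1} − 2 + 1 = 7·2^{m+1} − 1.
By induction, |T_n| = 7·2^n − 1 for all n ≥ 0.

|T_n| = 7·2^n − 1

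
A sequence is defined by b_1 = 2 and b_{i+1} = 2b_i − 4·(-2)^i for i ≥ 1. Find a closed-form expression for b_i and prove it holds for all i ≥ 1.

Claim: b_i = 2·2^i + (-2)^i.

Base case: b_1 = 2, and 2·2^1 + (-2)^1 = 4 − 2 = 2.
Assume b_m = 2·2^m + (-2)^m for some m ≥ 1.
Then b_{m+1} = 2b_m − 4·(-2)^m = 2·(2·2^m + (-2)^m) − 4·(-2)^m = 2·2^{m+1} + 2·(-2)^m − 4·(-2)^m = 2·2^{m+1} − 2·(-2)^m = 2·2^{m+1} + (-2)^{m+1}.
This completes the inductive step, so b_i = 2·2^i + (-2)^i for all i ≥ 1.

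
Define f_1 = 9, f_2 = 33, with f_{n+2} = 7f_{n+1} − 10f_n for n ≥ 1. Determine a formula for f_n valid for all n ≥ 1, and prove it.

Claim: f_n = 5^n + 2·2^n.

Base cases: f_1 = 9 and 5^1 + 2·2^1 = 9; f_2 = 33 and 5^2 + 2·2^2 = 33.
Assume f_j = 5^j + 2·2^j for all 1 ≤ j ≤ r, where r ≥ 2.
Then f_{r+1} = 7f_r − 10f_{r−1} = 7·(5^r + 2·2^r) − 10·(5^{r−1} + 2·2^{r−1}) = (7·5 − 10)5^{r−1} + 2·(7·2 − 10)2^{r−1} = 25·5^{r−1} + 8·2^{r−1} = 5^{r+1} + 2·2^{r+1}.
So the formula holds for r+1, and by strong induction f_n = 5^n + 2·2^n for all n ≥ 1.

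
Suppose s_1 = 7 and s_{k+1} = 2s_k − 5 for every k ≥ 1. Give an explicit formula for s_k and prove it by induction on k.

Claim: s_k = 2^k + 5.

Base case: s_1 = 7, and 2^1 + 5 = 2 + 5 = 7.
Assume s_r = 2^r + 5 for some r ≥ 1.
Then s_{r+1} = 2s_r − 5 = 2·(2^r + 5) − 5 = 2^{r+1} + 10 − 5 = 2^{r+1} + 5.
Hence s_k = 2^k + 5 for every k ≥ 1, by induction.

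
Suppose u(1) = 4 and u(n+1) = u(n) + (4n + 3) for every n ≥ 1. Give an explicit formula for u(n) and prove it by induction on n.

Claim: u(n) = 2n^2 + n + 1.

Base case: u(1) = 4, and 2·1^2 + 1 + 1 = 4.
Assume u(r) = 2r^2 + r + 1.
Then u(r+1) = u(r) + (4r + 3) = (2r^2 + r + 1) + (4r + 3) = 2r^2 + 5r + 4,
and 2·(r+1)^2 + (r+1) + 1 = 2r^2 + 5r + 4.
By induction, u(n) = 2n^2 + n + 1 for all n ≥ 1.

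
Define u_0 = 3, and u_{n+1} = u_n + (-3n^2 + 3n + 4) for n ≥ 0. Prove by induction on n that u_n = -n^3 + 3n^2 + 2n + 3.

Base case: u_0 = 3, and -0^3 + 3·0^2 + 2·0 + 3 = 3.
Assume u_k = -k^3 + 3k^2 + 2k + 3.
Then u_{k+1} = u_k + (-3k^2 + 3k + 4) = (-k^3 + 3k^2 + 2k + 3) + (-3k^2 + 3k + 4) = -k^3 + 5k + 7,
and -(k+1)^3 + 3·(k+1)^2 + 2·(k+1) + 3 = -k^3 + 5k + 7.
Hence u_n = -n^3 + 3n^2 + 2n + 3 for every n ≥ 0, by induction.

u_n = -n^3 + 3n^2 + 2n + 3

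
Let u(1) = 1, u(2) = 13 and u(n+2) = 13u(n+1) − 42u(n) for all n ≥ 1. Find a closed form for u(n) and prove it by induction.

Claim: u(n) = -6^n + 7^n.

Base cases: u(1) = 1 and -6^1 + 7^1 = 1; u(2) = 13 and -6^2 + 7^2 = 13.
Assume u(j) = -6^j + 7^j for all 1 ≤ j ≤ m, where m ≥ 2.
Then u(m+1) = 13u(m) − 42u(m−1) = 13·(-6^m + 7^m) − 42·(-6^{m−1} + 7^{m−1}) = -(13·6 − 42)6^{m−1} + (13·7 − 42)7^{m−1} = -36·6^{m−1} + 49·7^{m−1} = -6^{m+1} + 7^{m+1}.
So the formula holds for m+1, and by strong induction u(n) = -6^n + 7^n for all n ≥ 1.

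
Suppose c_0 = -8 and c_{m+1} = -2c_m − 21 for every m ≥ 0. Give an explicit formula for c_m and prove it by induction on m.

Claim: c_m = -(-2)^m − 7.

Base case: c_0 = -8, and -(-2)^0 − 7 = -1 − 7 = -8.
Assume c_j = -(-2)^j − 7 for some j ≥ 0.
Then c_{j+1} = -2c_j − 21 = -2·(-(-2)^j − 7) − 21 = 2·(-2)^j + 14 − 21 = -(-2)^{j+1} − 7.
This completes the inductive step, so c_m = -(-2)^m − 7 for all m ≥ 0.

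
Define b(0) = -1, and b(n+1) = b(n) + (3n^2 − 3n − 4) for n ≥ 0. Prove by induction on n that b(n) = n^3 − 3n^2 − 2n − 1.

Base case: b(0) = -1, and 0^3 − 3·0^2 − 2·0 − 1 = -1.
Assume b(j) = j^3 − 3j^2 − 2j − 1.
Then b(j+1) = b(j) + (3j^2 − 3j − 4) = (j^3 − 3j^2 − 2j − 1) + (3j^2 − 3j − 4) = j^3 − 5j − 5,
and (j+1)^3 − 3·(j+1)^2 − 2·(j+1) − 1 = j^3 − 5j − 5.
Hence b(n) = n^3 − 3n^2 − 2n − 1 for every n ≥ 0, by induction.

b(n) = n^3 − 3n^2 − 2n − 1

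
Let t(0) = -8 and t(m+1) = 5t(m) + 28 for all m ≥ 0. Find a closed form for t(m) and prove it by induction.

Claim: t(m) = -5^m − 7.

Base case: t(0) = -8, and -5^0 − 7 = -1 − 7 = -8.
Assume t(j) = -5^j − 7 for some j ≥ 0.
Then t(j+1) = 5t(j) + 28 = 5·(-5^j − 7) + 28 = -5^{j+1} − 35 + 28 = -5^{j+1} − 7.
By induction, t(m) = -5^m − 7 for all m ≥ 0.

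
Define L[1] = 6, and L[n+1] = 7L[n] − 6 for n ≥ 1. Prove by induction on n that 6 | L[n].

Base case: L[1] = 6 = 6·1, so 6 | L[1].
Assume 6 | L[m], so L[m] = 6t for some integer t.
Then L[m+1] = 7L[m] − 6 = 7·(6t) − 6 = 6(7t − 1), so 6 | L[m+1].
Hence 6 | L[n] for every n ≥ 1, by induction.

6 | L[n]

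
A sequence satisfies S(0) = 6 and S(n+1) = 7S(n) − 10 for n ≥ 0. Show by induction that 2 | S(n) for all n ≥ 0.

Base case: S(0) = 6 = 2·3, so 2 | S(0).
Assume 2 | S(k), so S(k) = 2t for some integer t.
Then S(k+1) = 7S(k) − 10 = 7·(2t) − 10 = 2(7t − 5), so 2 | S(k+1).
By induction, 2 | S(n) for all n ≥ 0.

2 | S(n)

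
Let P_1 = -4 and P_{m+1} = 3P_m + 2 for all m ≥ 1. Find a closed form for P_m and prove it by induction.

Claim: P_m = -3^m − 1.

Base case: P_1 = -4, and -3^1 − 1 = -3 − 1 = -4.
Assume P_r = -3^r − 1 for some r ≥ 1.
Then P_{r+1} = 3P_r + 2 = 3·(-3^r − 1) + 2 = -3^{r+1} − 3 + 2 = -3^{r+1} − 1.
Hence P_m = -3^m − 1 for every m ≥ 1, by induction.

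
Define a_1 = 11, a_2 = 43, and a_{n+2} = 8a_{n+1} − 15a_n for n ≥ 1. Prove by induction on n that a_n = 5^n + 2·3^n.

Base cases: a_1 = 11 and 5^1 + 2·3^1 = 11; a_2 = 43 and 5^2 + 2·3^2 = 43.
Assume a_j = 5^j + 2·3^j for all 1 ≤ j ≤ k, where k ≥ 2.
Then a_{k+1} = 8a_k − 15a_{k−1} = 8·(5^k + 2·3^k) − 15·(5^{k−1} + 2·3^{k−1}) = (8·5 − 15)5^{k−1} + 2·(8·3 − 15)3^{k−1} = 25·5^{k−1} + 18·3^{k−1} = 5^{k+1} + 2·3^{k+1}.
By strong induction, a_n = 5^n + 2·3^n for all n ≥ 1.

a_n = 5^n + 2·3^n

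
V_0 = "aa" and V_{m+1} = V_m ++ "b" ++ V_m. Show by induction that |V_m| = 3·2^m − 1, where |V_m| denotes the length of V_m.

Base case: |V_0| = 2, and 3·2^0 − 1 = 2.
Assume |V_k| = 3·2^k − 1.
Then |V_{k+1}| = |V_k| + 1 + |V_k| = 2|V_k| + 1 = 2(3·2^k − 1) + 1 = 3·2^{k+1} − 2 + 1 = 3·2^{k+1} − 1.
This completes the inductive step, so |V_m| = 3·2^m − 1 for all m ≥ 0.

|V_m| = 3·2^m − 1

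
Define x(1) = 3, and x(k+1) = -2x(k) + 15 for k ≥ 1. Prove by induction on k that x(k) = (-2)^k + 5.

Base case: x(1) = 3, and (-2)^1 + 5 = -2 + 5 = 3.
Assume x(m) = (-2)^m + 5 for some m ≥ 1.
Then x(m+1) = -2x(m) + 15 = -2·((-2)^m + 5) + 15 = -2·(-2)^m − 10 + 15 = (-2)^{m+1} + 5.
This completes the inductive step, so x(k) = (-2)^k + 5 for all k ≥ 1.

x(k) = (-2)^k + 5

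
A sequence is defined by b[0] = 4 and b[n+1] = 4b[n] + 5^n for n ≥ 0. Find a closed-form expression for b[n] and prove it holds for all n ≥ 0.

Claim: b[n] = 3·4^n + 5^n.

Base case: b[0] = 4, and 3·4^0 + 5^0 = 3 + 1 = 4.
Assume b[k] = 3·4^k + 5^k for some k ≥ 0.
Then b[k+1] = 4b[k] + 5^k = 4·(3·4^k + 5^k) + 5^k = 3·4^{k+1} + 4·5^k + 5^k = 3·4^{k+1} + 5·5^k = 3·4^{k+1} + 5^{k+1}.
So the formula holds for k+1, and by induction b[n] = 3·4^n + 5^n for all n ≥ 0.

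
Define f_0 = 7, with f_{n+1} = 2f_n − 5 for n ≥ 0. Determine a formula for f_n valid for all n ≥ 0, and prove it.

Claim: f_n = 2^{n+1} + 5.

Base case: f_0 = 7, and 2^{0+1} + 5 = 2 + 5 = 7.
Assume f_j = 2^{j+1} + 5 for some j ≥ 0.
Then f_{j+1} = 2f_j − 5 = 2·(2^{j+1} + 5) − 5 = 2^{j+2} + 10 − 5 = 2^{j+2} + 5.
Hence f_n = 2^{n+1} + 5 for every n ≥ 0, by induction.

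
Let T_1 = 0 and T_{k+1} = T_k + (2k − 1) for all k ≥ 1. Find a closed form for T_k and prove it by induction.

Claim: T_k = k^2 − 2k + 1.

Base case: T_1 = 0, and 1^2 − 2·1 + 1 = 0.
Assume T_m = m^2 − 2m + 1.
Then T_{m+1} = T_m + (2m − 1) = (m^2 − 2m + 1) + (2m − 1) = m^2,
and (m+1)^2 − 2·(m+1) + 1 = m^2.
Hence T_k = k^2 − 2k + 1 for every k ≥ 1, by induction.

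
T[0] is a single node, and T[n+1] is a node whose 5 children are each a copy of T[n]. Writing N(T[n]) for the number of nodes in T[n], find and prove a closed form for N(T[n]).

Claim: N(T[n]) = (5^{n+1} − 1)/4.

Base case: N(T[0]) = 1, and (5^{0+1} − 1)/4 = 1.
Assume N(T[j]) = (5^{j+1} − 1)/4.
Then N(T[j+1]) = 1 + 5N(T[j]) = 1 + 5·(5^{j+1} − 1)/4 = 1 + (5^{j+2} − 5)/4 = (4 + 5^{j+2} − 5)/4 = (5^{j+2} − 1)/4.
Hence N(T[n]) = (5^{n+1} − 1)/4 for every n ≥ 0, by induction.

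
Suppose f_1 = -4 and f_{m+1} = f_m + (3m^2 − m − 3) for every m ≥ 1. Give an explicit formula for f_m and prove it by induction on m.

Claim: f_m = m^3 − 2m^2 − 2m − 1.

Base case: f_1 = -4, and 1^3 − 2·1^2 − 2·1 − 1 = -4.
Assume f_r = r^3 − 2r^2 − 2r − 1.
Then f_{r+1} = f_r + (3r^2 − r − 3) = (r^3 − 2r^2 − 2r − 1) + (3r^2 − r − 3) = r^3 + r^2 − 3r − 4,
and (r+1)^3 − 2·(r+1)^2 − 2·(r+1) − 1 = r^3 + r^2 − 3r − 4.
Hence f_m = m^3 − 2m^2 − 2m − 1 for every m ≥ 1, by induction.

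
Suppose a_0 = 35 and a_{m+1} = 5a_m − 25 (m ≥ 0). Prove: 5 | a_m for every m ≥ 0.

Base case: a_0 = 35 = 5·7, so 5 | a_0.
Assume 5 | a_k, so a_k = 5t for some integer t.
Then a_{k+1} = 5a_k − 25 = 5·(5t) − 25 = 5(5t − 5), so 5 | a_{k+1}.
So the property holds for k+1, and by induction 5 | a_m for all m ≥ 0.

5 | a_m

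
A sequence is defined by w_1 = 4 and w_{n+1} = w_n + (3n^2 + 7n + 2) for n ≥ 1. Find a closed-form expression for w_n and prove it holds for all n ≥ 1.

Claim: w_n = n^3 + 2n^2 − n + 2.

Base case: w_1 = 4, and 1^3 + 2·1^2 − 1 + 2 = 4.
Assume w_m = m^3 + 2m^2 − m + 2.
Then w_{m+1} = w_m + (3m^2 + 7m + 2) = (m^3 + 2m^2 − m + 2) + (3m^2 + 7m + 2) = m^3 + 5m^2 + 6m + 4,
and (m+1)^3 + 2·(m+1)^2 − (m+1) + 2 = m^3 + 5m^2 + 6m + 4.
By induction, w_n = n^3 + 2n^2 − n + 2 for all n ≥ 1.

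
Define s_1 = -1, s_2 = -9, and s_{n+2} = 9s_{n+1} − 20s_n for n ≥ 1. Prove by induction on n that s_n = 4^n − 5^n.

Base cases: s_1 = -1 and 4^1 − 5^1 = -1; s_2 = -9 and 4^2 − 5^2 = -9.
Assume s_i = 4^i − 5^i for all 1 ≤ i ≤ j, where j ≥ 2.
Then s_{j+1} = 9s_j − 20s_{j−1} = 9·(4^j − 5^j) − 20·(4^{j−1} − 5^{j−1}) = (9·4 − 20)4^{j−1} − (9·5 − 20)5^{j−1} = 16·4^{j−1} − 25·5^{j−1} = 4^{j+1} − 5^{j+1}.
This completes the inductive step, so s_n = 4^n − 5^n for all n ≥ 1.

s_n = 4^n − 5^n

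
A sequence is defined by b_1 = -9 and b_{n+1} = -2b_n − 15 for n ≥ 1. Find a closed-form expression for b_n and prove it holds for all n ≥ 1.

Claim: b_n = 2·(-2)^n − 5.

Base case: b_1 = -9, and 2·(-2)^1 − 5 = -4 − 5 = -9.
Assume b_r = 2·(-2)^r − 5 for some r ≥ 1.
Then b_{r+1} = -2b_r − 15 = -2·(2·(-2)^r − 5) − 15 = -4·(-2)^r + 10 − 15 = 2·(-2)^{r+1} − 5.
This completes the inductive step, so b_n = 2·(-2)^n − 5 for all n ≥ 1.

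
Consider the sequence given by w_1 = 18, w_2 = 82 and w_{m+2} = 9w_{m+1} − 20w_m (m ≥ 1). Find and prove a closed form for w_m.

Claim: w_m = 2·5^m + 2·4^m.

Base cases: w_1 = 18 and 2·5^1 + 2·4^1 = 18; w_2 = 82 and 2·5^2 + 2·4^2 = 82.
Assume w_j = 2·5^j + 2·4^j for all 1 ≤ j ≤ k, where k ≥ 2.
Then w_{k+1} = 9w_k − 20w_{k−1} = 9·(2·5^k + 2·4^k) − 20·(2·5^{k−1} + 2·4^{k−1}) = 2·(9·5 − 20)5^{k−1} + 2·(9·4 − 20)4^{k−1} = 50·5^{k−1} + 32·4^{k−1} = 2·5^{k+1} + 2·4^{k+1}.
Hence w_m = 2·5^m + 2·4^m for every m ≥ 1, by strong induction.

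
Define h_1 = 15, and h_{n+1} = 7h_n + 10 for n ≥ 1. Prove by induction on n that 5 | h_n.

Base case: h_1 = 15 = 5·3, so 5 | h_1.
Assume 5 | h_k, so h_k = 5t for some integer t.
Then h_{k+1} = 7h_k + 10 = 7·(5t) + 10 = 5(7t + 2), so 5 | h_{k+1}.
Hence 5 | h_n for every n ≥ 1, by induction.

5 | h_n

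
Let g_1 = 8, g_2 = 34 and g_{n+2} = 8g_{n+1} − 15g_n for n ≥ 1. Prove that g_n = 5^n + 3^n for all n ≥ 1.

Base cases: g_1 = 8 and 5^1 + 3^1 = 8; g_2 = 34 and 5^2 + 3^2 = 34.
Assume g_j = 5^j + 3^j for all 1 ≤ j ≤ m, where m ≥ 2.
Then g_{m+1} = 8g_m − 15g_{m−1} = 8·(5^m + 3^m) − 15·(5^{m−1} + 3^{m−1}) = (8·5 − 15)5^{m−1} + (8·3 − 15)3^{m−1} = 25·5^{m−1} + 9·3^{m−1} = 5^{m+1} + 3^{m+1}.
This completes the inductive step, so g_n = 5^n + 3^n for all n ≥ 1.

g_n = 5^n + 3^n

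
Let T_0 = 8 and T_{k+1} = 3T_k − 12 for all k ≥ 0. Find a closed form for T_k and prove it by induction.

Claim: T_k = 2·3^k + 6.

Base case: T_0 = 8, and 2·3^0 + 6 = 2 + 6 = 8.
Assume T_m = 2·3^m + 6 for some m ≥ 0.
Then T_{m+1} = 3T_m − 12 = 3·(2·3^m + 6) − 12 = 6·3^m + 18 − 12 = 2·3^{m+1} + 6.
This completes the inductive step, so T_k = 2·3^k + 6 for all k ≥ 0.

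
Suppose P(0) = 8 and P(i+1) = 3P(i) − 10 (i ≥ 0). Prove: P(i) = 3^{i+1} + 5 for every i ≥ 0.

Base case: P(0) = 8, and 3^{0+1} + 5 = 3 + 5 = 8.
Assume P(j) = 3^{j+1} + 5 for some j ≥ 0.
Then P(j+1) = 3P(j) − 10 = 3·(3^{j+1} + 5) − 10 = 3^{j+2} + 15 − 10 = 3^{j+2} + 5.
This completes the inductive step, so P(i) = 3^{i+1} + 5 for all i ≥ 0.

P(i) = 3^{i+1} + 5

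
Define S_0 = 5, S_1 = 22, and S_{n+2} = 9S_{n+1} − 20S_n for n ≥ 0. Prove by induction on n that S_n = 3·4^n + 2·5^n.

Base cases: S_0 = 5 and 3·4^0 + 2·5^0 = 5; S_1 = 22 and 3·4^1 + 2·5^1 = 22.
Assume S_j = 3·4^j + 2·5^j for all 0 ≤ j ≤ k, where k ≥ 1.
Then S_{k+1} = 9S_k − 20S_{k−1} = 9·(3·4^k + 2·5^k) − 20·(3·4^{k−1} + 2·5^{k−1}) = 3·(9·4 − 20)4^{k−1} + 2·(9·5 − 20)5^{k−1} = 48·4^{k−1} + 50·5^{k−1} = 3·4^{k+1} + 2·5^{k+1}.
Hence S_n = 3·4^n + 2·5^n for every n ≥ 0, by strong induction.

S_n = 3·4^n + 2·5^n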